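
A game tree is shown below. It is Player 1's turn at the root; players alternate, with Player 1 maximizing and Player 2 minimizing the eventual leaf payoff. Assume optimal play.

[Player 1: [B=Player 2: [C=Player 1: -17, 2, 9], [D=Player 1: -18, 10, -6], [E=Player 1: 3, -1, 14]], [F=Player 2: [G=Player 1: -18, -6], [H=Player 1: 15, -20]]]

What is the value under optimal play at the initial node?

C (Player 1): max(-17, 2, 9) = 9
D (Player 1): max(-18, 10, -6) = 10
E (Player 1): max(3, -1, 14) = 14
B (Player 2): min(9, 10, 14) = 9
G (Player 1): max(-18, -6) = -6
H (Player 1): max(15, -20) = 15
F (Player 2): min(-6, 15) = -6
Root (Player 1): max(9, -6) = 9

9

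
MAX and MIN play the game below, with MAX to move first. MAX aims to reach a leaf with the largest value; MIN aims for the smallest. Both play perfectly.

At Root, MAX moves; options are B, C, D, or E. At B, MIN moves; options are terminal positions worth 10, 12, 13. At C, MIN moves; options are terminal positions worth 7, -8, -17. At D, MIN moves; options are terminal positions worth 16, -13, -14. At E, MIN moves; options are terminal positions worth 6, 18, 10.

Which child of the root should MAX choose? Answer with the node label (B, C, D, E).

B

B (MIN): min(10, 12, 13) = 10
C (MIN): min(7, -8, -17) = -17
D (MIN): min(16, -13, -14) = -14
E (MIN): min(6, 18, 10) = 6
Root (MAX): max(10, -17, -14, 6) = 10
MAX picks the child with the highest value: B (value 10).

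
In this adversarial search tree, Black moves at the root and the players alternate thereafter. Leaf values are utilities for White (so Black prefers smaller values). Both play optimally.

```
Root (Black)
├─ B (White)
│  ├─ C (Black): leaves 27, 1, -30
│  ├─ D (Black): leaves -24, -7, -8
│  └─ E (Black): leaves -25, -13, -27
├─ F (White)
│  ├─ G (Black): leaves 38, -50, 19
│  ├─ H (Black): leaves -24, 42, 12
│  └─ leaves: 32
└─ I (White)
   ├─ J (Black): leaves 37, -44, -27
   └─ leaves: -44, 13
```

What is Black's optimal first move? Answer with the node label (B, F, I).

C (Black): min(27, 1, -30) = -30
D (Black): min(-24, -7, -8) = -24
E (Black): min(-25, -13, -27) = -27
B (White): max(-30, -24, -27) = -24
G (Black): min(38, -50, 19) = -50
H (Black): min(-24, 42, 12) = -24
F (White): max(-50, -24, 32) = 32
J (Black): min(37, -44, -27) = -44
I (White): max(-44, -44, 13) = 13
Root (Black): min(-24, 32, 13) = -24
Black picks the child with the lowest value: B (value -24).

B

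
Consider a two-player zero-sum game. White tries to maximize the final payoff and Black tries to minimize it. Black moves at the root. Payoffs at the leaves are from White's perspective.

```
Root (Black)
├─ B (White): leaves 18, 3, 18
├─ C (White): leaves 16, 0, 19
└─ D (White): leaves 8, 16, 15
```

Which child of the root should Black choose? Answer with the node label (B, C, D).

D

B (White): max(18, 3, 18) = 18
C (White): max(16, 0, 19) = 19
D (White): max(8, 16, 15) = 16
Root (Black): min(18, 19, 16) = 16
Black picks the child with the lowest value: D (value 16).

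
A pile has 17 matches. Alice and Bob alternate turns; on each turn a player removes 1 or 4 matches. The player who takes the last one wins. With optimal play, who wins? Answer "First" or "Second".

i:   0  1  2  3  4  5  6  7  8  9 10 11 12 13 14 15 16 17
     L  W  L  W  W  L  W  L  W  W  L  W  L  W  W  L  W  L
Position 17 is L, so the second player wins.

Second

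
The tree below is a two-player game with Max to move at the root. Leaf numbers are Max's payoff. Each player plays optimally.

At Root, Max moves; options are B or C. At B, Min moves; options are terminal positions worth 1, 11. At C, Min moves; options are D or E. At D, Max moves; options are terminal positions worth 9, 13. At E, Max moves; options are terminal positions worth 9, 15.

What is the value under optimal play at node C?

13

D: max(9, 13) = 13
E: max(9, 15) = 15
C: min(13, 15) = 13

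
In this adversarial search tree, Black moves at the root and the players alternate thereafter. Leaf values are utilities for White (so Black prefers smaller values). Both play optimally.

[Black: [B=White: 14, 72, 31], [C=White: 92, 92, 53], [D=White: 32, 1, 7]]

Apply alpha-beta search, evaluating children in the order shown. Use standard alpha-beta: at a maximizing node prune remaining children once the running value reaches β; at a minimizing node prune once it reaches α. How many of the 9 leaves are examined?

7

B [α=-∞,β=+∞]: v=72
C [α=-∞,β=72]: v=92 after child 1 ≥ β → β-cutoff, skip 2
D [α=-∞,β=72]: v=32
Root [α=-∞,β=+∞]: v=32
Leaves evaluated: 7 of 9.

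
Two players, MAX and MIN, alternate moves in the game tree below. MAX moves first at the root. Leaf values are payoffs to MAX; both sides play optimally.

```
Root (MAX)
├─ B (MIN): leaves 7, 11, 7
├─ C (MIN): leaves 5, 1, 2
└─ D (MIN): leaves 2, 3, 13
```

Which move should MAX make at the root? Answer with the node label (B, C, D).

B

B (MIN): min(7, 11, 7) = 7
C (MIN): min(5, 1, 2) = 1
D (MIN): min(2, 3, 13) = 2
Root (MAX): max(7, 1, 2) = 7
MAX picks the child with the highest value: B (value 7).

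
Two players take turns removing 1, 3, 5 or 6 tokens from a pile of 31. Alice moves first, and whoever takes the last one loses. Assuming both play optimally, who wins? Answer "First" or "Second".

Mark each pile size as W (mover wins) or L (mover loses):
i:   0  1  2  3  4  5  6  7  8  9 10 11 12 13 14 15 16 17 18 19 20 21 22 23 24 25 26 27 28 29 30 31
     W  L  W  L  W  L  W  W  W  W  W  W  L  W  L  W  L  W  W  W  W  W  W  L  W  L  W  L  W  W  W  W
Position 31 is W, so the first player wins.

First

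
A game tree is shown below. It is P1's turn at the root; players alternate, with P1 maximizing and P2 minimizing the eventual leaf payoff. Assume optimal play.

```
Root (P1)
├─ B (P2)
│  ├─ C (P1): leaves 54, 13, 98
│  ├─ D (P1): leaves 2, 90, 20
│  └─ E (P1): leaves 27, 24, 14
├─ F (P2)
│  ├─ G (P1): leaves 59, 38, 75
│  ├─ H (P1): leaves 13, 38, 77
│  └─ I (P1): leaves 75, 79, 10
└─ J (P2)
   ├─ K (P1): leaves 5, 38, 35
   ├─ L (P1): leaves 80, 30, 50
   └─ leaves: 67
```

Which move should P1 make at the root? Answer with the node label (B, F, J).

C (P1): max(54, 13, 98) = 98
D (P1): max(2, 90, 20) = 90
E (P1): max(27, 24, 14) = 27
B (P2): min(98, 90, 27) = 27
G (P1): max(59, 38, 75) = 75
H (P1): max(13, 38, 77) = 77
I (P1): max(75, 79, 10) = 79
F (P2): min(75, 77, 79) = 75
K (P1): max(5, 38, 35) = 38
L (P1): max(80, 30, 50) = 80
J (P2): min(38, 80, 67) = 38
Root (P1): max(27, 75, 38) = 75
P1 picks the child with the highest value: F (value 75).

F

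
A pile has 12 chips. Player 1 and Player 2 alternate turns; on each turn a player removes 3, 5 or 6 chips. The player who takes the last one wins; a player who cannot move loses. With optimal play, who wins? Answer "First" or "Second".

Compute winning (W) and losing (L) positions by backward induction:
i:   0  1  2  3  4  5  6  7  8  9 10 11 12
     L  L  L  W  W  W  W  W  W  L  L  L  W
Position 12 is W, so the first player wins.

First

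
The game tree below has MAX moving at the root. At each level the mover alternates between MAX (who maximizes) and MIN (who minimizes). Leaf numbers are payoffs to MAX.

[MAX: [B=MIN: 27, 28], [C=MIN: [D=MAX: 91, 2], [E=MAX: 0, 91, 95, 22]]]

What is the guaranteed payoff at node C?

D: max(91, 2) = 91
E: max(0, 91, 95, 22) = 95
C: min(91, 95) = 91

91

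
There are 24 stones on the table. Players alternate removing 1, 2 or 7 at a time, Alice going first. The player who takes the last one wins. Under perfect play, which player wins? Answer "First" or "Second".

Second

Mark each pile size as W (mover wins) or L (mover loses):
i:   0  1  2  3  4  5  6  7  8  9 10 11 12 13 14 15 16 17 18 19 20 21 22 23 24
     L  W  W  L  W  W  L  W  W  L  W  W  L  W  W  L  W  W  L  W  W  L  W  W  L
Position 24 is L, so the second player wins.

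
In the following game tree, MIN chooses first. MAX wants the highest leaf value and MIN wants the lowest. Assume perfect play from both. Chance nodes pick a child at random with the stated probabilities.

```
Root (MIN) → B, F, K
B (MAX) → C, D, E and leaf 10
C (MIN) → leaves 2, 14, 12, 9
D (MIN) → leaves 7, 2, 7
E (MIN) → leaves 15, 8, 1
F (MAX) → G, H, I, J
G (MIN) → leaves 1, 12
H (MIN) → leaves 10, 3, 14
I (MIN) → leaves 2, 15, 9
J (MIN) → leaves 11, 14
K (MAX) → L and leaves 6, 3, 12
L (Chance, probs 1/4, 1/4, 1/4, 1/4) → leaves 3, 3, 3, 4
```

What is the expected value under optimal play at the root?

C (MIN): min(2, 14, 12, 9) = 2
D (MIN): min(7, 2, 7) = 2
E (MIN): min(15, 8, 1) = 1
B (MAX): max(2, 2, 1, 10) = 10
G (MIN): min(1, 12) = 1
H (MIN): min(10, 3, 14) = 3
I (MIN): min(2, 15, 9) = 2
J (MIN): min(11, 14) = 11
F (MAX): max(1, 3, 2, 11) = 11
L (Chance): 1/4·3 + 1/4·3 + 1/4·3 + 1/4·4 = 3.25
K (MAX): max(3.25, 6, 3, 12) = 12
Root (MIN): min(10, 11, 12) = 10

10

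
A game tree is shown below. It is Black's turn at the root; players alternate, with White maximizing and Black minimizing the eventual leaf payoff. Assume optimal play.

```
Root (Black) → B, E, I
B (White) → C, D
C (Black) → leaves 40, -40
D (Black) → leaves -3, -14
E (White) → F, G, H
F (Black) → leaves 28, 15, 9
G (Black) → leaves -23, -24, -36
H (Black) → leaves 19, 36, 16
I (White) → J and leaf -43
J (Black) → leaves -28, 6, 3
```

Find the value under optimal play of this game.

C (Black): min(40, -40) = -40
D (Black): min(-3, -14) = -14
B (White): max(-40, -14) = -14
F (Black): min(28, 15, 9) = 9
G (Black): min(-23, -24, -36) = -36
H (Black): min(19, 36, 16) = 16
E (White): max(9, -36, 16) = 16
J (Black): min(-28, 6, 3) = -28
I (White): max(-28, -43) = -28
Root (Black): min(-14, 16, -28) = -28

-28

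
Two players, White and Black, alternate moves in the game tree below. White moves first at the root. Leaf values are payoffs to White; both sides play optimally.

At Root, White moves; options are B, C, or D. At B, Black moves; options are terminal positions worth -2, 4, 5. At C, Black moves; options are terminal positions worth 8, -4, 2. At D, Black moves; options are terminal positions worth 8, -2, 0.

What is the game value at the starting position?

-2

B (Black): min(-2, 4, 5) = -2
C (Black): min(8, -4, 2) = -4
D (Black): min(8, -2, 0) = -2
Root (White): max(-2, -4, -2) = -2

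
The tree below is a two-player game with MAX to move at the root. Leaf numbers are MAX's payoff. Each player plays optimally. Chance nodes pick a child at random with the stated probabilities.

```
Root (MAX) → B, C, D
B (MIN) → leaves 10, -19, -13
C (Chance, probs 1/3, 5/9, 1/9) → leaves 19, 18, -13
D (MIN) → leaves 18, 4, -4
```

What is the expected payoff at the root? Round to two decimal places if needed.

B (MIN): min(10, -19, -13) = -19
C (Chance): 1/3·19 + 5/9·18 + 1/9·-13 = 14.89
D (MIN): min(18, 4, -4) = -4
Root (MAX): max(-19, 14.89, -4) = 14.89

14.89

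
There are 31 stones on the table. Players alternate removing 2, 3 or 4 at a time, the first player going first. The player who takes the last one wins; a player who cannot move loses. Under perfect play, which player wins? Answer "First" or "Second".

Second

Mark each pile size as W (mover wins) or L (mover loses):
i:   0  1  2  3  4  5  6  7  8  9 10 11 12 13 14 15 16 17 18 19 20 21 22 23 24 25 26 27 28 29 30 31
     L  L  W  W  W  W  L  L  W  W  W  W  L  L  W  W  W  W  L  L  W  W  W  W  L  L  W  W  W  W  L  L
Position 31 is L, so the second player wins.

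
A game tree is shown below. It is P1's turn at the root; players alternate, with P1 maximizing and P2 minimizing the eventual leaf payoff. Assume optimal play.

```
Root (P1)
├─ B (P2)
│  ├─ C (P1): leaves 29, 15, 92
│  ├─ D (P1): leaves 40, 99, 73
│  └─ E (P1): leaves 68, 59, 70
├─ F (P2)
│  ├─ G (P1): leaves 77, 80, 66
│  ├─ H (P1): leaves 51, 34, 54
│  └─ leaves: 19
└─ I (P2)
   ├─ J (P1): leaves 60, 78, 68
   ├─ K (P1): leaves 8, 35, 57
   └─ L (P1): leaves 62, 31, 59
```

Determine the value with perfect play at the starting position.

C (P1): max(29, 15, 92) = 92
D (P1): max(40, 99, 73) = 99
E (P1): max(68, 59, 70) = 70
B (P2): min(92, 99, 70) = 70
G (P1): max(77, 80, 66) = 80
H (P1): max(51, 34, 54) = 54
F (P2): min(80, 54, 19) = 19
J (P1): max(60, 78, 68) = 78
K (P1): max(8, 35, 57) = 57
L (P1): max(62, 31, 59) = 62
I (P2): min(78, 57, 62) = 57
Root (P1): max(70, 19, 57) = 70

70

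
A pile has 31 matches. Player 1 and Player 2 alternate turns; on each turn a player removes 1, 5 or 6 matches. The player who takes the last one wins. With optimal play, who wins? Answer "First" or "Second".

First

Mark each pile size as W (mover wins) or L (mover loses):
i:   0  1  2  3  4  5  6  7  8  9 10 11 12 13 14 15 16 17 18 19 20 21 22 23 24 25 26 27 28 29 30 31
     L  W  L  W  L  W  W  W  W  W  W  L  W  L  W  L  W  W  W  W  W  W  L  W  L  W  L  W  W  W  W  W
Position 31 is W, so the first player wins.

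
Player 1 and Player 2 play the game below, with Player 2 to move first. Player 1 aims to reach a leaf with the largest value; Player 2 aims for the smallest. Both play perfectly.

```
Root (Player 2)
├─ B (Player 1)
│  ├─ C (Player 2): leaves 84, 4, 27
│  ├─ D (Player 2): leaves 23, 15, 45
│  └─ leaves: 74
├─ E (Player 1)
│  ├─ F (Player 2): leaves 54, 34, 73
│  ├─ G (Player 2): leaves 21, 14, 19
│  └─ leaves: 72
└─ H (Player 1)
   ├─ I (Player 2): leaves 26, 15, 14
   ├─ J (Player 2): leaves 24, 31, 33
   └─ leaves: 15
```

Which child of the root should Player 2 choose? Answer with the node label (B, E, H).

H

C (Player 2): min(84, 4, 27) = 4
D (Player 2): min(23, 15, 45) = 15
B (Player 1): max(4, 15, 74) = 74
F (Player 2): min(54, 34, 73) = 34
G (Player 2): min(21, 14, 19) = 14
E (Player 1): max(34, 14, 72) = 72
I (Player 2): min(26, 15, 14) = 14
J (Player 2): min(24, 31, 33) = 24
H (Player 1): max(14, 24, 15) = 24
Root (Player 2): min(74, 72, 24) = 24
Player 2 picks the child with the lowest value: H (value 24).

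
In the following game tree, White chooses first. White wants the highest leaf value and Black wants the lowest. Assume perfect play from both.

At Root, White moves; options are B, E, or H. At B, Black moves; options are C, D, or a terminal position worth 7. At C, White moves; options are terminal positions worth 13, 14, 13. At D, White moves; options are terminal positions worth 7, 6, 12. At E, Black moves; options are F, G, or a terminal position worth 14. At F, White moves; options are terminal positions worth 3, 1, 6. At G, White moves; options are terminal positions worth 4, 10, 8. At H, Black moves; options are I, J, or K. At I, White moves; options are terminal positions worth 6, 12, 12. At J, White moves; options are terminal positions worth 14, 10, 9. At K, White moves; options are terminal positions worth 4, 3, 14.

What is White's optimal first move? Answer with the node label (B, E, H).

C (White): max(13, 14, 13) = 14
D (White): max(7, 6, 12) = 12
B (Black): min(14, 12, 7) = 7
F (White): max(3, 1, 6) = 6
G (White): max(4, 10, 8) = 10
E (Black): min(6, 10, 14) = 6
I (White): max(6, 12, 12) = 12
J (White): max(14, 10, 9) = 14
K (White): max(4, 3, 14) = 14
H (Black): min(12, 14, 14) = 12
Root (White): max(7, 6, 12) = 12
White picks the child with the highest value: H (value 12).

H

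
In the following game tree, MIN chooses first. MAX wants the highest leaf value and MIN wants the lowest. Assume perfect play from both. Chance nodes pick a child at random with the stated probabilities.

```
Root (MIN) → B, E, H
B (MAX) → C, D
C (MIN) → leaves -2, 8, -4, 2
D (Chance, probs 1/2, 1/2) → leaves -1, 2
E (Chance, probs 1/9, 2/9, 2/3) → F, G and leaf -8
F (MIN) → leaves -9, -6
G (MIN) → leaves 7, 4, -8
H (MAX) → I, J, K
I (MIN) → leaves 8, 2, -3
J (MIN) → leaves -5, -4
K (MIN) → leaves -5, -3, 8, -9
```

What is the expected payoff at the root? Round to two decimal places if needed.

-8.11

C (MIN): min(-2, 8, -4, 2) = -4
D (Chance): 1/2·-1 + 1/2·2 = 0.5
B (MAX): max(-4, 0.5) = 0.5
F (MIN): min(-9, -6) = -9
G (MIN): min(7, 4, -8) = -8
E (Chance): 1/9·-9 + 2/9·-8 + 2/3·-8 = -8.11
I (MIN): min(8, 2, -3) = -3
J (MIN): min(-5, -4) = -5
K (MIN): min(-5, -3, 8, -9) = -9
H (MAX): max(-3, -5, -9) = -3
Root (MIN): min(0.5, -8.11, -3) = -8.11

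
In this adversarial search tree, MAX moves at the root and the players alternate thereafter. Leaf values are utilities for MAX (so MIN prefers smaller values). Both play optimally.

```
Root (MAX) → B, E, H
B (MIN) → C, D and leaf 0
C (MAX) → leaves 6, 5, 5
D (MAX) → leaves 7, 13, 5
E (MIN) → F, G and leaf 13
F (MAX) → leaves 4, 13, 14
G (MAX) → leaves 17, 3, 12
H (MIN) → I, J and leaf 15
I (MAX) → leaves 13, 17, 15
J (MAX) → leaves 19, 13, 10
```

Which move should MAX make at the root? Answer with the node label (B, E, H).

H

C (MAX): max(6, 5, 5) = 6
D (MAX): max(7, 13, 5) = 13
B (MIN): min(6, 13, 0) = 0
F (MAX): max(4, 13, 14) = 14
G (MAX): max(17, 3, 12) = 17
E (MIN): min(14, 17, 13) = 13
I (MAX): max(13, 17, 15) = 17
J (MAX): max(19, 13, 10) = 19
H (MIN): min(17, 19, 15) = 15
Root (MAX): max(0, 13, 15) = 15
MAX picks the child with the highest value: H (value 15).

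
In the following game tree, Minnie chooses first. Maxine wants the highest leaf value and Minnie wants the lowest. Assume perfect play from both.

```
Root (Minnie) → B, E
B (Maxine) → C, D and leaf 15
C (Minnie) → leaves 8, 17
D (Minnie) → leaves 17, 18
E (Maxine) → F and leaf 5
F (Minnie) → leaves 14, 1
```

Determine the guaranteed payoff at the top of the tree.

5

C (Minnie): min(8, 17) = 8
D (Minnie): min(17, 18) = 17
B (Maxine): max(8, 17, 15) = 17
F (Minnie): min(14, 1) = 1
E (Maxine): max(1, 5) = 5
Root (Minnie): min(17, 5) = 5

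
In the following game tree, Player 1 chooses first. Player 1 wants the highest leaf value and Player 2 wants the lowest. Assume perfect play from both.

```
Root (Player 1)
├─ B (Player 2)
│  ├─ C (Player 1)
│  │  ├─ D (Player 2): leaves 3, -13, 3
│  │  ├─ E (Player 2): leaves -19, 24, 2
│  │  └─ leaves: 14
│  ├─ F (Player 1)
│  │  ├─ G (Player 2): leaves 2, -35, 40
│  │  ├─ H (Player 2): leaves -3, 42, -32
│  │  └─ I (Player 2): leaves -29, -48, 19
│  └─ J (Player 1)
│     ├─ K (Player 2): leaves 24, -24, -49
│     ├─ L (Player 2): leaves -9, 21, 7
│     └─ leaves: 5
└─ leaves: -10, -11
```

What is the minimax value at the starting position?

-10

D (Player 2): min(3, -13, 3) = -13
E (Player 2): min(-19, 24, 2) = -19
C (Player 1): max(-13, -19, 14) = 14
G (Player 2): min(2, -35, 40) = -35
H (Player 2): min(-3, 42, -32) = -32
I (Player 2): min(-29, -48, 19) = -48
F (Player 1): max(-35, -32, -48) = -32
K (Player 2): min(24, -24, -49) = -49
L (Player 2): min(-9, 21, 7) = -9
J (Player 1): max(-49, -9, 5) = 5
B (Player 2): min(14, -32, 5) = -32
Root (Player 1): max(-32, -10, -11) = -10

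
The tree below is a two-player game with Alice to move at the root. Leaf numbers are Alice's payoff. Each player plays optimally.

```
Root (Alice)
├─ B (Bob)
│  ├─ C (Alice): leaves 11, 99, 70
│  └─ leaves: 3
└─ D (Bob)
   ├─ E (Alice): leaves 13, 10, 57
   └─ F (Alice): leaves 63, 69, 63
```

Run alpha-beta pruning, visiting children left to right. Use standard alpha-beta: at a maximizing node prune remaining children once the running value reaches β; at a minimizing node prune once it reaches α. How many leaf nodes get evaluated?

C [α=-∞,β=+∞]: v=99
B [α=-∞,β=+∞]: v=3
E [α=3,β=+∞]: v=57
F [α=3,β=57]: v=63 after child 1 ≥ β → β-cutoff, skip 2
D [α=3,β=+∞]: v=57
Root [α=-∞,β=+∞]: v=57
Leaves evaluated: 8 of 10.

8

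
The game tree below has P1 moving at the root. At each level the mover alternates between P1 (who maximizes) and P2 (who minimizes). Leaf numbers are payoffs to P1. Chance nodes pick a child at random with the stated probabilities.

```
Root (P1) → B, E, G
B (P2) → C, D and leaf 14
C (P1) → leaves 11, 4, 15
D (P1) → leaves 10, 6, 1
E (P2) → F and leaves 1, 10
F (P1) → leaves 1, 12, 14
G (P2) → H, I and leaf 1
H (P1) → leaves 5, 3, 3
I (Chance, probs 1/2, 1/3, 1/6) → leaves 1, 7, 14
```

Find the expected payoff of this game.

C (P1): max(11, 4, 15) = 15
D (P1): max(10, 6, 1) = 10
B (P2): min(15, 10, 14) = 10
F (P1): max(1, 12, 14) = 14
E (P2): min(14, 1, 10) = 1
H (P1): max(5, 3, 3) = 5
I (Chance): 1/2·1 + 1/3·7 + 1/6·14 = 5.17
G (P2): min(5, 5.17, 1) = 1
Root (P1): max(10, 1, 1) = 10

10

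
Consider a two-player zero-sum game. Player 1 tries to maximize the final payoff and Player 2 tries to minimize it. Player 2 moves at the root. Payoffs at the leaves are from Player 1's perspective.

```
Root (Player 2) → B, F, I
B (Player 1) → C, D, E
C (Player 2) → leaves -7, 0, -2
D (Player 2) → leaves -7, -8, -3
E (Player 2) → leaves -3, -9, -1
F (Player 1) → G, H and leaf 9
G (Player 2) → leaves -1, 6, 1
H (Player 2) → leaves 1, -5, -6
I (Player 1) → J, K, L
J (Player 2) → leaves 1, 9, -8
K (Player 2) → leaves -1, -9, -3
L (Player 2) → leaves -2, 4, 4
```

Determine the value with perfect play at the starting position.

C (Player 2): min(-7, 0, -2) = -7
D (Player 2): min(-7, -8, -3) = -8
E (Player 2): min(-3, -9, -1) = -9
B (Player 1): max(-7, -8, -9) = -7
G (Player 2): min(-1, 6, 1) = -1
H (Player 2): min(1, -5, -6) = -6
F (Player 1): max(-1, -6, 9) = 9
J (Player 2): min(1, 9, -8) = -8
K (Player 2): min(-1, -9, -3) = -9
L (Player 2): min(-2, 4, 4) = -2
I (Player 1): max(-8, -9, -2) = -2
Root (Player 2): min(-7, 9, -2) = -7

-7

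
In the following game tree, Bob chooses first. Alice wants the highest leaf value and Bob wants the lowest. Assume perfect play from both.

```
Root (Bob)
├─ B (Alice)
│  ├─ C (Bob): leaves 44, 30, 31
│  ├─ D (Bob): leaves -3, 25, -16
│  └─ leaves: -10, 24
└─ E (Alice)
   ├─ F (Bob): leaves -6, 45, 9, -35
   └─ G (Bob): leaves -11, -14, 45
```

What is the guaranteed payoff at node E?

-14

F: min(-6, 45, 9, -35) = -35
G: min(-11, -14, 45) = -14
E: max(-35, -14) = -14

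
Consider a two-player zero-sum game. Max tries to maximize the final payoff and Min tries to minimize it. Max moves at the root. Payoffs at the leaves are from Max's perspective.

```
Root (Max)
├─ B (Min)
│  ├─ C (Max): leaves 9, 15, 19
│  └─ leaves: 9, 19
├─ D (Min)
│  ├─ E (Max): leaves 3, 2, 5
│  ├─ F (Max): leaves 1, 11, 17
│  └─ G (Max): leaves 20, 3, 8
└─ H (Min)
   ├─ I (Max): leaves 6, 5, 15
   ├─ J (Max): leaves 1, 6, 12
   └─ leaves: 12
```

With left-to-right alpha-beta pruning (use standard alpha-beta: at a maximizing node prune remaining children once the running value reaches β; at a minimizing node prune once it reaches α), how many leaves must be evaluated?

C [α=-∞,β=+∞]: v=19
B [α=-∞,β=+∞]: v=9
E [α=9,β=+∞]: v=5
D [α=9,β=+∞]: v=5 after child 1 ≤ α → α-cutoff, skip 2
I [α=9,β=+∞]: v=15
J [α=9,β=15]: v=12
H [α=9,β=+∞]: v=12
Root [α=-∞,β=+∞]: v=12
Leaves evaluated: 15 of 21.

15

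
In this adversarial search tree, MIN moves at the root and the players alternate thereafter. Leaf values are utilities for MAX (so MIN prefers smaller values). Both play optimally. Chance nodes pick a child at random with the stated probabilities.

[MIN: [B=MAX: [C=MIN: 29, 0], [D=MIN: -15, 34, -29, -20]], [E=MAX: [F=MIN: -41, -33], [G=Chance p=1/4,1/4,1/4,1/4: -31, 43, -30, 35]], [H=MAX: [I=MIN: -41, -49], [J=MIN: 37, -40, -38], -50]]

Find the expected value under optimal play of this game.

C (MIN): min(29, 0) = 0
D (MIN): min(-15, 34, -29, -20) = -29
B (MAX): max(0, -29) = 0
F (MIN): min(-41, -33) = -41
G (Chance): 1/4·-31 + 1/4·43 + 1/4·-30 + 1/4·35 = 4.25
E (MAX): max(-41, 4.25) = 4.25
I (MIN): min(-41, -49) = -49
J (MIN): min(37, -40, -38) = -40
H (MAX): max(-49, -40, -50) = -40
Root (MIN): min(0, 4.25, -40) = -40

-40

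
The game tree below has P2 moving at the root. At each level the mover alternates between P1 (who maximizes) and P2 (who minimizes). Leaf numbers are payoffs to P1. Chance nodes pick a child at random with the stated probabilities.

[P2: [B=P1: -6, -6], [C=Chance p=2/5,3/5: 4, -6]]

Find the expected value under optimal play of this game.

-6

B (P1): max(-6, -6) = -6
C (Chance): 2/5·4 + 3/5·-6 = -2
Root (P2): min(-6, -2) = -6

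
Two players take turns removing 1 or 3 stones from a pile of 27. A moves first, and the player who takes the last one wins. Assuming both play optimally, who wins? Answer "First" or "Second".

W/L table (W = player to move can force a win):
i:   0  1  2  3  4  5  6  7  8  9 10 11 12 13 14 15 16 17 18 19 20 21 22 23 24 25 26 27
     L  W  L  W  L  W  L  W  L  W  L  W  L  W  L  W  L  W  L  W  L  W  L  W  L  W  L  W
Position 27 is W, so the first player wins.

First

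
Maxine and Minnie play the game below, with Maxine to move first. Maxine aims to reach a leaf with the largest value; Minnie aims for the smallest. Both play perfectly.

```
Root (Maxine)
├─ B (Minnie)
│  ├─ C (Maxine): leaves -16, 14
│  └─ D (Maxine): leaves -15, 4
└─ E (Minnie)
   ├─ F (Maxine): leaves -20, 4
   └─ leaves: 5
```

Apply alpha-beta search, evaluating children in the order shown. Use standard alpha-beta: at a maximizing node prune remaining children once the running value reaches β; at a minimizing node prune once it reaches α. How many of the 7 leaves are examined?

6

C [α=-∞,β=+∞]: v=14
D [α=-∞,β=14]: v=4
B [α=-∞,β=+∞]: v=4
F [α=4,β=+∞]: v=4
E [α=4,β=+∞]: v=4 after child 1 ≤ α → α-cutoff, skip 1
Root [α=-∞,β=+∞]: v=4
Leaves evaluated: 6 of 7.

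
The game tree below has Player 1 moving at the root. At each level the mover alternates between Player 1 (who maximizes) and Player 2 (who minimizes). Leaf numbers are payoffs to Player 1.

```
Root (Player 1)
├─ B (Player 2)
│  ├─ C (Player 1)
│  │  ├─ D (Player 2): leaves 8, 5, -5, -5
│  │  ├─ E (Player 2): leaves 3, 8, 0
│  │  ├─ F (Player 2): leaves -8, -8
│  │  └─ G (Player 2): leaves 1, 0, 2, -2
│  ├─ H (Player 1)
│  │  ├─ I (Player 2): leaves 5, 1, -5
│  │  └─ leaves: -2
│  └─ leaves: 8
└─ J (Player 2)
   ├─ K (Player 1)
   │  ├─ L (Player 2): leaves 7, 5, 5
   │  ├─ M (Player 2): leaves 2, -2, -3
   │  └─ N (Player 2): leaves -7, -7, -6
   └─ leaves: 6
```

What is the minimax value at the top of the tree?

D (Player 2): min(8, 5, -5, -5) = -5
E (Player 2): min(3, 8, 0) = 0
F (Player 2): min(-8, -8) = -8
G (Player 2): min(1, 0, 2, -2) = -2
C (Player 1): max(-5, 0, -8, -2) = 0
I (Player 2): min(5, 1, -5) = -5
H (Player 1): max(-5, -2) = -2
B (Player 2): min(0, -2, 8) = -2
L (Player 2): min(7, 5, 5) = 5
M (Player 2): min(2, -2, -3) = -3
N (Player 2): min(-7, -7, -6) = -7
K (Player 1): max(5, -3, -7) = 5
J (Player 2): min(5, 6) = 5
Root (Player 1): max(-2, 5) = 5

5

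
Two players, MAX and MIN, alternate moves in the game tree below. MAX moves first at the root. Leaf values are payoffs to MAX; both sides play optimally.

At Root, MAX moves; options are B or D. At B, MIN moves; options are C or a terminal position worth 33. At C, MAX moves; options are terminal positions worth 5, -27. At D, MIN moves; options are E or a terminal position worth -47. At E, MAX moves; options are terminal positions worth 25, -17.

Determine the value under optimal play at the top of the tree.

C (MAX): max(5, -27) = 5
B (MIN): min(5, 33) = 5
E (MAX): max(25, -17) = 25
D (MIN): min(25, -47) = -47
Root (MAX): max(5, -47) = 5

5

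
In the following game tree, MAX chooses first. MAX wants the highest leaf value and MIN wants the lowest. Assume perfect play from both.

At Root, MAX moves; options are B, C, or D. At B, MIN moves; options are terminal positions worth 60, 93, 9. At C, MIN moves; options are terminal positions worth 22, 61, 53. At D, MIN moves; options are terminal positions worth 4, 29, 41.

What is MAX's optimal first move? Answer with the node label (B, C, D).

C

B (MIN): min(60, 93, 9) = 9
C (MIN): min(22, 61, 53) = 22
D (MIN): min(4, 29, 41) = 4
Root (MAX): max(9, 22, 4) = 22
MAX picks the child with the highest value: C (value 22).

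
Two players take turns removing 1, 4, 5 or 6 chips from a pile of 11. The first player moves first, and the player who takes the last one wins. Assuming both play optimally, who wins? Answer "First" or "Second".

Second

Compute winning (W) and losing (L) positions by backward induction:
i:   0  1  2  3  4  5  6  7  8  9 10 11
     L  W  L  W  W  W  W  W  W  L  W  L
Position 11 is L, so the second player wins.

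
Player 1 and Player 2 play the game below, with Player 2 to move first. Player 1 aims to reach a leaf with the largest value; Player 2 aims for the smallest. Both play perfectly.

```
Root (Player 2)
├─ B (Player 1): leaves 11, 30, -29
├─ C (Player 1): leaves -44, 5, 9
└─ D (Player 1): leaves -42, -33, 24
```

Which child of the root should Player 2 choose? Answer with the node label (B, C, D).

C

B (Player 1): max(11, 30, -29) = 30
C (Player 1): max(-44, 5, 9) = 9
D (Player 1): max(-42, -33, 24) = 24
Root (Player 2): min(30, 9, 24) = 9
Player 2 picks the child with the lowest value: C (value 9).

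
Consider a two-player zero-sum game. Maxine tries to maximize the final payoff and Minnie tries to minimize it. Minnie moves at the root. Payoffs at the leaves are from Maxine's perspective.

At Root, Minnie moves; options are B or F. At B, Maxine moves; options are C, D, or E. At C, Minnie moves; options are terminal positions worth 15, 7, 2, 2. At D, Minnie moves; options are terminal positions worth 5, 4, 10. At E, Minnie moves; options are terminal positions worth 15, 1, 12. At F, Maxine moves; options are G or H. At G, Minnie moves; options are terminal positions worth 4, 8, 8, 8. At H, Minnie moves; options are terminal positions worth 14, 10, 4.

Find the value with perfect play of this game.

C (Minnie): min(15, 7, 2, 2) = 2
D (Minnie): min(5, 4, 10) = 4
E (Minnie): min(15, 1, 12) = 1
B (Maxine): max(2, 4, 1) = 4
G (Minnie): min(4, 8, 8, 8) = 4
H (Minnie): min(14, 10, 4) = 4
F (Maxine): max(4, 4) = 4
Root (Minnie): min(4, 4) = 4

4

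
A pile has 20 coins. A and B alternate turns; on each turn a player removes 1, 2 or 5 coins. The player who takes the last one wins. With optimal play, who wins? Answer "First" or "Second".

First

i:   0  1  2  3  4  5  6  7  8  9 10 11 12 13 14 15 16 17 18 19 20
     L  W  W  L  W  W  L  W  W  L  W  W  L  W  W  L  W  W  L  W  W
Position 20 is W, so the first player wins.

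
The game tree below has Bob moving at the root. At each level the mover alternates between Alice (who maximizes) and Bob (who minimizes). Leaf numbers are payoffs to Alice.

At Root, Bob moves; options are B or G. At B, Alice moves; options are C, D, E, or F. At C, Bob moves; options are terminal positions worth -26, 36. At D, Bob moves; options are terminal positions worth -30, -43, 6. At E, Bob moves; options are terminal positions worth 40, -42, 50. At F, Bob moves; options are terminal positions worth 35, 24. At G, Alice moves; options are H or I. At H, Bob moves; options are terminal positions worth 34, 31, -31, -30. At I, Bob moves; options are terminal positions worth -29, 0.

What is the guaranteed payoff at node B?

24

C: min(-26, 36) = -26
D: min(-30, -43, 6) = -43
E: min(40, -42, 50) = -42
F: min(35, 24) = 24
B: max(-26, -43, -42, 24) = 24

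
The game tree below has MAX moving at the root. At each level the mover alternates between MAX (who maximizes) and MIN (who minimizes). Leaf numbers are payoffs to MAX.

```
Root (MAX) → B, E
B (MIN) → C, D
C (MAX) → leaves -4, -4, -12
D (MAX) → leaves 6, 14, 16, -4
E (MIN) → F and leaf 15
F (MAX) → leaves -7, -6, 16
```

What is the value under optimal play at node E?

15

F: max(-7, -6, 16) = 16
E: min(16, 15) = 15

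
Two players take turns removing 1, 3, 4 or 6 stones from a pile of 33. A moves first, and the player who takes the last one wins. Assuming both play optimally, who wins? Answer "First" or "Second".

Mark each pile size as W (mover wins) or L (mover loses):
i:   0  1  2  3  4  5  6  7  8  9 10 11 12 13 14 15 16 17 18 19 20 21 22 23 24 25 26 27 28 29 30 31 32 33
     L  W  L  W  W  W  W  L  W  L  W  W  W  W  L  W  L  W  W  W  W  L  W  L  W  W  W  W  L  W  L  W  W  W
Position 33 is W, so the first player wins.

First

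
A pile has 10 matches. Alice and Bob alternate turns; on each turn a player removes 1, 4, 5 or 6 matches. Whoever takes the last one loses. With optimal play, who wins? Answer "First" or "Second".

Second

i:   0  1  2  3  4  5  6  7  8  9 10
     W  L  W  L  W  W  W  W  W  W  L
Position 10 is L, so the second player wins.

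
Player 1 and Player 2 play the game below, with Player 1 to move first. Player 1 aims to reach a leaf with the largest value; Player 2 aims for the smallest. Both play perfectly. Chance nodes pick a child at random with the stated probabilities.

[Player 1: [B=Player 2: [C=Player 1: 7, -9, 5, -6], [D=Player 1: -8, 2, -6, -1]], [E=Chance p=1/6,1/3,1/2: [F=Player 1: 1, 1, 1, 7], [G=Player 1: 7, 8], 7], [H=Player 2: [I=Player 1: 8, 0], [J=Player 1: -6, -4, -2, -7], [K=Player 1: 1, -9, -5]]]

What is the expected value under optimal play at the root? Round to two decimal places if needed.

7.33

C (Player 1): max(7, -9, 5, -6) = 7
D (Player 1): max(-8, 2, -6, -1) = 2
B (Player 2): min(7, 2) = 2
F (Player 1): max(1, 1, 1, 7) = 7
G (Player 1): max(7, 8) = 8
E (Chance): 1/6·7 + 1/3·8 + 1/2·7 = 7.33
I (Player 1): max(8, 0) = 8
J (Player 1): max(-6, -4, -2, -7) = -2
K (Player 1): max(1, -9, -5) = 1
H (Player 2): min(8, -2, 1) = -2
Root (Player 1): max(2, 7.33, -2) = 7.33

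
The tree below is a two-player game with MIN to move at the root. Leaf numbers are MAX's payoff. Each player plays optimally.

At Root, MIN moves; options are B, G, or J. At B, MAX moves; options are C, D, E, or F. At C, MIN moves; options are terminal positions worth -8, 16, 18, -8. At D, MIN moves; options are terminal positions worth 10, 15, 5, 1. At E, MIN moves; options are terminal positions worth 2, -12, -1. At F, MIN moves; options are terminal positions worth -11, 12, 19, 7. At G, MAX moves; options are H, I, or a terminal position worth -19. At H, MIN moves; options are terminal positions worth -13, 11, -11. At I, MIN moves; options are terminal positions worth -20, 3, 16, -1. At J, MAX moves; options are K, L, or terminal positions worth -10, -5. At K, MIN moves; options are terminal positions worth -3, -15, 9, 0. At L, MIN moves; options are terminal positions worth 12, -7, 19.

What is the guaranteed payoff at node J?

-5

K: min(-3, -15, 9, 0) = -15
L: min(12, -7, 19) = -7
J: max(-15, -7, -10, -5) = -5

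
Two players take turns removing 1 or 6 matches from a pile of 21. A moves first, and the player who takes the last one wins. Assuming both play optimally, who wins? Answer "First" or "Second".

Mark each pile size as W (mover wins) or L (mover loses):
i:   0  1  2  3  4  5  6  7  8  9 10 11 12 13 14 15 16 17 18 19 20 21
     L  W  L  W  L  W  W  L  W  L  W  L  W  W  L  W  L  W  L  W  W  L
Position 21 is L, so the second player wins.

Second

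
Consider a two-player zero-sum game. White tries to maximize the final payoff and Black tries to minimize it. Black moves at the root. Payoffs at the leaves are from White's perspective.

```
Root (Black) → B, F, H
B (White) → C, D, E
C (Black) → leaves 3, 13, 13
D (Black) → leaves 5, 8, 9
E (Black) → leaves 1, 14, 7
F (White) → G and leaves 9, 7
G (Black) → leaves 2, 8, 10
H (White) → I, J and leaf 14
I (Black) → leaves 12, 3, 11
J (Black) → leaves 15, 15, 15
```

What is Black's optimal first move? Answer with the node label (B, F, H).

B

C (Black): min(3, 13, 13) = 3
D (Black): min(5, 8, 9) = 5
E (Black): min(1, 14, 7) = 1
B (White): max(3, 5, 1) = 5
G (Black): min(2, 8, 10) = 2
F (White): max(2, 9, 7) = 9
I (Black): min(12, 3, 11) = 3
J (Black): min(15, 15, 15) = 15
H (White): max(3, 15, 14) = 15
Root (Black): min(5, 9, 15) = 5
Black picks the child with the lowest value: B (value 5).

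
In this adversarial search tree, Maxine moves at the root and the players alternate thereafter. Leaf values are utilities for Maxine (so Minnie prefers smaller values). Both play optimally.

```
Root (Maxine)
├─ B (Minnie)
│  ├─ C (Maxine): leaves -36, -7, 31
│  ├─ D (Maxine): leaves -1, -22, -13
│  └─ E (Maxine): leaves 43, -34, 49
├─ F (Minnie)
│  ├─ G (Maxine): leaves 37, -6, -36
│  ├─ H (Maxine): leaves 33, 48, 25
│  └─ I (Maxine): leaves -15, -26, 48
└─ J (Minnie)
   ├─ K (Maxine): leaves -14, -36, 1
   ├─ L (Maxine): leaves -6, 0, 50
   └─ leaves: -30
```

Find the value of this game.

C (Maxine): max(-36, -7, 31) = 31
D (Maxine): max(-1, -22, -13) = -1
E (Maxine): max(43, -34, 49) = 49
B (Minnie): min(31, -1, 49) = -1
G (Maxine): max(37, -6, -36) = 37
H (Maxine): max(33, 48, 25) = 48
I (Maxine): max(-15, -26, 48) = 48
F (Minnie): min(37, 48, 48) = 37
K (Maxine): max(-14, -36, 1) = 1
L (Maxine): max(-6, 0, 50) = 50
J (Minnie): min(1, 50, -30) = -30
Root (Maxine): max(-1, 37, -30) = 37

37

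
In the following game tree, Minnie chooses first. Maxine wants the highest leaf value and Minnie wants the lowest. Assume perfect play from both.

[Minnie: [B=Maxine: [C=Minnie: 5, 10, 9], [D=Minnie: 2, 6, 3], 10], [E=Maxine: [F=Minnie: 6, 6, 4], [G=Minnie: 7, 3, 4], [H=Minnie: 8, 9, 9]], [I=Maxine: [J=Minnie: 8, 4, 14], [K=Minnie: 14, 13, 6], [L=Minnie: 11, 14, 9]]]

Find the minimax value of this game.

8

C (Minnie): min(5, 10, 9) = 5
D (Minnie): min(2, 6, 3) = 2
B (Maxine): max(5, 2, 10) = 10
F (Minnie): min(6, 6, 4) = 4
G (Minnie): min(7, 3, 4) = 3
H (Minnie): min(8, 9, 9) = 8
E (Maxine): max(4, 3, 8) = 8
J (Minnie): min(8, 4, 14) = 4
K (Minnie): min(14, 13, 6) = 6
L (Minnie): min(11, 14, 9) = 9
I (Maxine): max(4, 6, 9) = 9
Root (Minnie): min(10, 8, 9) = 8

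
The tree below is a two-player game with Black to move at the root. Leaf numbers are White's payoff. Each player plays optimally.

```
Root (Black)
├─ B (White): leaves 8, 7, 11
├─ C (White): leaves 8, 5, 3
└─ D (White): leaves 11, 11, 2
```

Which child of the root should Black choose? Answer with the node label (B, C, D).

B (White): max(8, 7, 11) = 11
C (White): max(8, 5, 3) = 8
D (White): max(11, 11, 2) = 11
Root (Black): min(11, 8, 11) = 8
Black picks the child with the lowest value: C (value 8).

C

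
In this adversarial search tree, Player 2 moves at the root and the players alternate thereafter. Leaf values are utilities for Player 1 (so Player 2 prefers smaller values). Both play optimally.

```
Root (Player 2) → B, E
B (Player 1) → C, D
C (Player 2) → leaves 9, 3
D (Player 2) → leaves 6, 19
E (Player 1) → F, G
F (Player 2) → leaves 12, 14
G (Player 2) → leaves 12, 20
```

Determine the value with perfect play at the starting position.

6

C (Player 2): min(9, 3) = 3
D (Player 2): min(6, 19) = 6
B (Player 1): max(3, 6) = 6
F (Player 2): min(12, 14) = 12
G (Player 2): min(12, 20) = 12
E (Player 1): max(12, 12) = 12
Root (Player 2): min(6, 12) = 6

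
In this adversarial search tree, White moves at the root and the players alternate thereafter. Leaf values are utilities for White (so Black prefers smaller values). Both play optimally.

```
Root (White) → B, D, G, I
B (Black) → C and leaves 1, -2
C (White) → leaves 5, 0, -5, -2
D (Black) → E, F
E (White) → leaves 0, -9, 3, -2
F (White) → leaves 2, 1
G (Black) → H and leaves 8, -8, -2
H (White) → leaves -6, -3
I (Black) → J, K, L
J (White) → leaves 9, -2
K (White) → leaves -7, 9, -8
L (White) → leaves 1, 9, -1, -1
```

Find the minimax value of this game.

C (White): max(5, 0, -5, -2) = 5
B (Black): min(5, 1, -2) = -2
E (White): max(0, -9, 3, -2) = 3
F (White): max(2, 1) = 2
D (Black): min(3, 2) = 2
H (White): max(-6, -3) = -3
G (Black): min(-3, 8, -8, -2) = -8
J (White): max(9, -2) = 9
K (White): max(-7, 9, -8) = 9
L (White): max(1, 9, -1, -1) = 9
I (Black): min(9, 9, 9) = 9
Root (White): max(-2, 2, -8, 9) = 9

9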